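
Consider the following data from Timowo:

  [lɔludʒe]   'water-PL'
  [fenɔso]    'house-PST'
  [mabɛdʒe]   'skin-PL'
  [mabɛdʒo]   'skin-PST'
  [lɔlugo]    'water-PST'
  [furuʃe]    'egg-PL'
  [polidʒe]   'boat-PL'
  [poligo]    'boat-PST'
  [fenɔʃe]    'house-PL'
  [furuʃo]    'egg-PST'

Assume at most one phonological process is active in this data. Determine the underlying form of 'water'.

/lɔlug/

The root 'water' surfaces as [lɔlugo] and [lɔludʒe], with a stem-final [g] ~ [dʒ] alternation.
The stem 'skin' ([mabɛdʒo], [mabɛdʒe]) shows [dʒ] unchanged in both environments, so [dʒ] cannot be basic with [g] derived before the PST suffix.
So /g/ is underlying, and a rule of palatalization before a front vowel — /g/ and /s/ become palato-alveolar [dʒ] and [ʃ] before a front vowel — gives [dʒ].
Hence 'water' is /lɔlug/ underlyingly.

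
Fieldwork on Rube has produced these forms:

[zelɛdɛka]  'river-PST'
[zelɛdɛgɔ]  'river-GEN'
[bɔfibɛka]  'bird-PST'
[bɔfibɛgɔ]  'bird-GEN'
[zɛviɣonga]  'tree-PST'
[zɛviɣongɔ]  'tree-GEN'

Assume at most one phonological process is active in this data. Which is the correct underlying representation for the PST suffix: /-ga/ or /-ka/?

/-ka/

The PST morpheme has two allomorphs, [-ga] and [-ka].
By contrast the GEN suffix keeps its initial [g] throughout — that segment must be underlying.
So the underlying form is /-ka/, and voiceless stops become voiced after a nasal.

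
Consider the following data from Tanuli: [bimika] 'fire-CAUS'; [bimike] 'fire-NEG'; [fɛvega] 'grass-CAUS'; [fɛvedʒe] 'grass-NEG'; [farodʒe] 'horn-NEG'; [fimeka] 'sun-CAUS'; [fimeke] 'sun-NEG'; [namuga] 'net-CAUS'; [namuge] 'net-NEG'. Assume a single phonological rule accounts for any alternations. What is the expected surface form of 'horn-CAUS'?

[faroga]

The stem for 'grass' ends in [g] in [fɛvega] but [dʒ] in [fɛvedʒe].
If /g/ were underlying and a rule turned it into [dʒ] before the NEG suffix, 'net' would also alternate; but it has [g] in both [namuga] and [namuge].
So /dʒ/ is underlying, and a rule of depalatalization — palato-alveolar /dʒ/ becomes [g] when no front vowel follows — gives [g].
The one attested form of 'horn', [farodʒe], shows underlying /farodʒ/. Applying the same rule when no front vowel follows gives [faroga].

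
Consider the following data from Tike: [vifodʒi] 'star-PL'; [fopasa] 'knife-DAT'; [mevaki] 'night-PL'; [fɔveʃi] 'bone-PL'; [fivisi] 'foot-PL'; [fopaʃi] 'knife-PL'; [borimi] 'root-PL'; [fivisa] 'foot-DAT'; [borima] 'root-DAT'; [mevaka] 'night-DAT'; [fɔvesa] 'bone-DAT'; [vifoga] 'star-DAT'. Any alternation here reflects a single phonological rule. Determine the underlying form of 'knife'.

In [fopaʃi] and [fopasa] the final segment of 'knife' alternates: [ʃ] ~ [s].
Compare 'foot', with invariant [s] in [fivisi] and [fivisa]: an analysis with underlying /s/ and a rule producing [ʃ] before the PL suffix would wrongly predict alternation here too.
The underlying segment must be /ʃ/; palato-alveolar /dʒ/ and /ʃ/ become [g] and [s] when no front vowel follows, yielding [s] there.
Hence 'knife' is /fopaʃ/ underlyingly.

/fopaʃ/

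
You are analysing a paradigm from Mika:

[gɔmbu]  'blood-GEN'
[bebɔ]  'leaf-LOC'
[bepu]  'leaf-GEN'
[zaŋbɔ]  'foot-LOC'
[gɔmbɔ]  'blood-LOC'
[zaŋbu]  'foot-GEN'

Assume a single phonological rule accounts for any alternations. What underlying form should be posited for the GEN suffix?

The GEN suffix surfaces as [-bu] and [-pu], depending on the final segment of the stem.
By contrast the LOC suffix keeps its initial [b] throughout — that segment must be underlying.
The GEN suffix is therefore /-pu/ underlyingly, with post-nasal voicing: voiceless stops become voiced after a nasal.

/-pu/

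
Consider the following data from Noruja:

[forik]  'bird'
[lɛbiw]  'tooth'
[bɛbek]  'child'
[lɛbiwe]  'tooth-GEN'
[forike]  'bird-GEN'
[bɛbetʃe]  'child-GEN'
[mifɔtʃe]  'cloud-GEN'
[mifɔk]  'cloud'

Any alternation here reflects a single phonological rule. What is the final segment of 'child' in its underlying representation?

The stem for 'child' ends in [k] in [bɛbek] but [tʃ] in [bɛbetʃe].
But 'bird' keeps [k] in both environments ([forik], [forike]), so there is no rule changing /k/ to [tʃ] before the GEN suffix.
The alternation reflects depalatalization: palato-alveolar /tʃ/ becomes [k] when no front vowel follows. /tʃ/ is underlying.

/tʃ/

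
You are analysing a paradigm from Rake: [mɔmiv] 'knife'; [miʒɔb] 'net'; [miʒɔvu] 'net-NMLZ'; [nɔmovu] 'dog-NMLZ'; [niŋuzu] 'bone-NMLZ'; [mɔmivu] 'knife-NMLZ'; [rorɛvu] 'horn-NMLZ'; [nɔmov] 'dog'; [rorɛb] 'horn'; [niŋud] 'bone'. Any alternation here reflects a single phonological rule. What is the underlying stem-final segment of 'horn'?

/b/

The stem for 'horn' ends in [b] in [rorɛb] but [v] in [rorɛvu].
The stem 'knife' ([mɔmiv], [mɔmivu]) shows [v] unchanged in both environments, so [v] cannot be basic with [b] derived in isolation.
Therefore /b/ is basic and [v] is derived by intervocalic spirantization (voiced stops become fricatives between vowels).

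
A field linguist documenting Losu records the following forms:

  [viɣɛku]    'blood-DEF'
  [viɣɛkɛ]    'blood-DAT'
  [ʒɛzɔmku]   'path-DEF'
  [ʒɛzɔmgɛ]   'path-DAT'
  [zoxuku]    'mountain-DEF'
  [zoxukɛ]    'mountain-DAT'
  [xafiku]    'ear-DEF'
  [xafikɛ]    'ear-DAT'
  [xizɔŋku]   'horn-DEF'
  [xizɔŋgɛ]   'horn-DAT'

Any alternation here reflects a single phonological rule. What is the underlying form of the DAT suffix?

/-gɛ/

The DAT suffix surfaces as [-gɛ] and [-kɛ], depending on the final segment of the stem.
By contrast the DEF suffix keeps its initial [k] throughout — that segment must be underlying.
The DAT suffix is therefore /-gɛ/ underlyingly, with post-vocalic devoicing: voiced stops become voiceless after a vowel.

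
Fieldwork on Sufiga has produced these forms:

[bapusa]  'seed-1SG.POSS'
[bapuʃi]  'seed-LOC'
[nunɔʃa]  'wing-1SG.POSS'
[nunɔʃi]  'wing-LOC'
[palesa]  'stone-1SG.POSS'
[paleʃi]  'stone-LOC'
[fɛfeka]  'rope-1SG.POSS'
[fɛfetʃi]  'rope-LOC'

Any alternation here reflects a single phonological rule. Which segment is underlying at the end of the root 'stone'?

/s/

The stem for 'stone' ends in [s] in [palesa] but [ʃ] in [paleʃi].
The stem 'wing' ([nunɔʃa], [nunɔʃi]) shows [ʃ] unchanged in both environments, so [ʃ] cannot be basic with [s] derived before the 1SG.POSS suffix.
The alternation reflects palatalization before a front vowel: /k/ and /s/ become palato-alveolar [tʃ] and [ʃ] before a front vowel. /s/ is underlying.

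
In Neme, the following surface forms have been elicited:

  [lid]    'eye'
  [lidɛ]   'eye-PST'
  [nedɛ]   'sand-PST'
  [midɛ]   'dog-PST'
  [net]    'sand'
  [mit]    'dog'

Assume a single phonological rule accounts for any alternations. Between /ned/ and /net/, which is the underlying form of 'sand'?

In [net] and [nedɛ] the final segment of 'sand' alternates: [t] ~ [d].
If /d/ were underlying and a rule turned it into [t] in isolation, 'eye' would also alternate; but it has [d] in both [lid] and [lidɛ].
The underlying segment must be /t/; voiceless stops become voiced between vowels, yielding [d] there.

/net/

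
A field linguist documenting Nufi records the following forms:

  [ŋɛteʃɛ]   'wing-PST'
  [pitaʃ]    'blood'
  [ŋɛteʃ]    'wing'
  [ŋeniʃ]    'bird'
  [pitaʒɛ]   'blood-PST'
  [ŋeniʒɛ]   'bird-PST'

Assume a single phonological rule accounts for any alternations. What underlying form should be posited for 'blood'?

/pitaʒ/

In [pitaʃ] and [pitaʒɛ] the final segment of 'blood' alternates: [ʃ] ~ [ʒ].
But 'wing' keeps [ʃ] in both environments ([ŋɛteʃ], [ŋɛteʃɛ]), so there is no rule changing /ʃ/ to [ʒ] before the PST suffix.
So /ʒ/ is underlying, and a rule of word-final obstruent devoicing — voiced obstruents become voiceless word-finally — gives [ʃ].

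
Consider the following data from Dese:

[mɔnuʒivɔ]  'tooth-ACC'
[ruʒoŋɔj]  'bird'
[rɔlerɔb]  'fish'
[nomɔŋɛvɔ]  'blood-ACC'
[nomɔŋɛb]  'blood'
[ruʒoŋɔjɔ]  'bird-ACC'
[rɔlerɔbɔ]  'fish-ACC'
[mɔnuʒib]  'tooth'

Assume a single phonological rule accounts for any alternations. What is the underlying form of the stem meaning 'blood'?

The root 'blood' surfaces as [nomɔŋɛvɔ] and [nomɔŋɛb], with a stem-final [v] ~ [b] alternation.
Compare 'fish', with invariant [b] in [rɔlerɔbɔ] and [rɔlerɔb]: an analysis with underlying /b/ and a rule producing [v] before the ACC suffix would wrongly predict alternation here too.
So /v/ is underlying, and a rule of word-final hardening — voiced fricatives become stops word-finally — gives [b].
Hence 'blood' is /nomɔŋɛv/ underlyingly.

/nomɔŋɛv/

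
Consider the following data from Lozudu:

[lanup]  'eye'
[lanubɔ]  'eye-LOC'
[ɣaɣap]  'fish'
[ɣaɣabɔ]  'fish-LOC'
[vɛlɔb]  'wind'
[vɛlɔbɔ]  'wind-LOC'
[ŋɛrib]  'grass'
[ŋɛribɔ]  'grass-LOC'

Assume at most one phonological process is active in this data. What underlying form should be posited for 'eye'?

/lanup/

'eye' shows [p] ~ [b] at the end of the stem ([lanup] vs [lanubɔ]).
But 'grass' keeps [b] in both environments ([ŋɛrib], [ŋɛribɔ]), so there is no rule changing /b/ to [p] in isolation.
The underlying segment must be /p/; voiceless stops become voiced between vowels, yielding [b] there.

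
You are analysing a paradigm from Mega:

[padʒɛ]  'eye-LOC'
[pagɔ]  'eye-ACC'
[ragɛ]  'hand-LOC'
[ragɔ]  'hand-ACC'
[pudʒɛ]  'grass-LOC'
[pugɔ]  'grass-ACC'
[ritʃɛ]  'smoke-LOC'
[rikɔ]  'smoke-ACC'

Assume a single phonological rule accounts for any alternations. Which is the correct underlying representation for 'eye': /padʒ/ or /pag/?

/padʒ/

In [padʒɛ] and [pagɔ] the final segment of 'eye' alternates: [dʒ] ~ [g].
The stem 'hand' ([ragɛ], [ragɔ]) shows [g] unchanged in both environments, so [g] cannot be basic with [dʒ] derived before the LOC suffix.
Therefore /dʒ/ is basic and [g] is derived by depalatalization (palato-alveolar /tʃ/ and /dʒ/ become [k] and [g] when no front vowel follows).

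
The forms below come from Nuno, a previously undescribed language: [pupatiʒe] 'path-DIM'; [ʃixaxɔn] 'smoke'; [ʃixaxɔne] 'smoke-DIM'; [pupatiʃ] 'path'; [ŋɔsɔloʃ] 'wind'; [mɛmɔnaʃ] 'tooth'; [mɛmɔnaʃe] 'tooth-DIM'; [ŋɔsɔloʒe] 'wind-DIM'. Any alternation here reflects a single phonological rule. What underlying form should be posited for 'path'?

In [pupatiʃ] and [pupatiʒe] the final segment of 'path' alternates: [ʃ] ~ [ʒ].
Compare 'tooth', with invariant [ʃ] in [mɛmɔnaʃ] and [mɛmɔnaʃe]: an analysis with underlying /ʃ/ and a rule producing [ʒ] before the DIM suffix would wrongly predict alternation here too.
Therefore /ʒ/ is basic and [ʃ] is derived by word-final obstruent devoicing (voiced obstruents become voiceless word-finally).

/pupatiʒ/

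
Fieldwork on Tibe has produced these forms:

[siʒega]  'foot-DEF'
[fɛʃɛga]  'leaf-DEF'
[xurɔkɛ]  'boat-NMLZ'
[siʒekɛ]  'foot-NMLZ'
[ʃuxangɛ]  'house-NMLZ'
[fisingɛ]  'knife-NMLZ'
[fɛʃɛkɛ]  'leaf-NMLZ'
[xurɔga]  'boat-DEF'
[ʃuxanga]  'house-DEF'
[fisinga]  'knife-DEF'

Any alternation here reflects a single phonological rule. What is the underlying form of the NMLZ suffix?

The NMLZ suffix surfaces as [-gɛ] and [-kɛ], depending on the final segment of the stem.
By contrast the DEF suffix keeps its initial [g] throughout — that segment must be underlying.
So the underlying form is /-kɛ/, and voiceless stops become voiced after a nasal.

/-kɛ/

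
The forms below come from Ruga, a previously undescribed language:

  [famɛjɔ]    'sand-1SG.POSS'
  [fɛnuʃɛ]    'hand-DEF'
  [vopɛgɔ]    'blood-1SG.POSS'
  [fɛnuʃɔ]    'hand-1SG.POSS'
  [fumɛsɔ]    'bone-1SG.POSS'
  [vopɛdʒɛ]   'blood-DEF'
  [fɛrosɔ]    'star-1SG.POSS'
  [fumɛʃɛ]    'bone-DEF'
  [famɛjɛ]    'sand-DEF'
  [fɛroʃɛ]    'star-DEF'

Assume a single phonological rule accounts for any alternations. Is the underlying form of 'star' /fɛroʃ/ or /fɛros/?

/fɛros/

The root 'star' surfaces as [fɛrosɔ] and [fɛroʃɛ], with a stem-final [s] ~ [ʃ] alternation.
Compare 'hand', with invariant [ʃ] in [fɛnuʃɔ] and [fɛnuʃɛ]: an analysis with underlying /ʃ/ and a rule producing [s] before the 1SG.POSS suffix would wrongly predict alternation here too.
Therefore /s/ is basic and [ʃ] is derived by palatalization before a front vowel (/g/ and /s/ become palato-alveolar [dʒ] and [ʃ] before a front vowel).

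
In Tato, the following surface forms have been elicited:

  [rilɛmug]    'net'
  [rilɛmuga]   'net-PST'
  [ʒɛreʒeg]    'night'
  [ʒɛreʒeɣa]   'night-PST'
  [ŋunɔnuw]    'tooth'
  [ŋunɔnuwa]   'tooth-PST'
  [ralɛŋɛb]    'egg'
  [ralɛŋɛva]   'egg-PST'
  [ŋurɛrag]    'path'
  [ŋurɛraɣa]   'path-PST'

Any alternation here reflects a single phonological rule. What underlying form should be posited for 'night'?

The root 'night' surfaces as [ʒɛreʒeg] and [ʒɛreʒeɣa], with a stem-final [g] ~ [ɣ] alternation.
But 'net' keeps [g] in both environments ([rilɛmug], [rilɛmuga]), so there is no rule changing /g/ to [ɣ] before the PST suffix.
Therefore /ɣ/ is basic and [g] is derived by word-final hardening (voiced fricatives become stops word-finally).

/ʒɛreʒeɣ/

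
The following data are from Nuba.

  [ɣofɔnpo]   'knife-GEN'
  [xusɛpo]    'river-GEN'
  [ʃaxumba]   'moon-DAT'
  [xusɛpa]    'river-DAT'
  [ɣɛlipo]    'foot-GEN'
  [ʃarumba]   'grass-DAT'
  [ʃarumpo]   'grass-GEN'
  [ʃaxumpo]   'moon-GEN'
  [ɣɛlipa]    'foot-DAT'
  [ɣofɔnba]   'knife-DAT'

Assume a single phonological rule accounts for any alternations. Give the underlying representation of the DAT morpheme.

/-ba/

The DAT morpheme has two allomorphs, [-ba] and [-pa].
The GEN suffix, which begins with [p], is invariant after every stem; so [p] is not altered by any rule here.
The DAT suffix is therefore /-ba/ underlyingly, with post-vocalic devoicing: voiced stops become voiceless after a vowel.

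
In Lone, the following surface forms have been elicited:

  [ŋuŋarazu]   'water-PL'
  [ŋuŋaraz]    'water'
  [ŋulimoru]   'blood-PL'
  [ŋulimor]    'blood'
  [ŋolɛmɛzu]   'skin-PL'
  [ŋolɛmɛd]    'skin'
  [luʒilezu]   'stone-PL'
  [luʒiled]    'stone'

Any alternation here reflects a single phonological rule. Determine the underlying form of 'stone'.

In [luʒilezu] and [luʒiled] the final segment of 'stone' alternates: [z] ~ [d].
But 'water' keeps [z] in both environments ([ŋuŋarazu], [ŋuŋaraz]), so there is no rule changing /z/ to [d] in isolation.
The underlying segment must be /d/; voiced stops become fricatives between vowels, yielding [z] there.
Hence 'stone' is /luʒiled/ underlyingly.

/luʒiled/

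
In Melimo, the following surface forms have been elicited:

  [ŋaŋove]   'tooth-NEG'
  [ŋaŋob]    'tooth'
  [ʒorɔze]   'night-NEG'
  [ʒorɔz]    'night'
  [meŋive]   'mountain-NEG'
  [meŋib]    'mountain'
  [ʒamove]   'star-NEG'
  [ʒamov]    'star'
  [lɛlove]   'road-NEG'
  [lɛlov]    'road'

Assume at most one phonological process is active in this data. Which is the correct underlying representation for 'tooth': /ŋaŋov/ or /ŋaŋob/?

/ŋaŋob/

'tooth' shows [v] ~ [b] at the end of the stem ([ŋaŋove] vs [ŋaŋob]).
If /v/ were underlying and a rule turned it into [b] in isolation, 'road' would also alternate; but it has [v] in both [lɛlove] and [lɛlov].
The alternation reflects intervocalic spirantization: voiced stops become fricatives between vowels. /b/ is underlying.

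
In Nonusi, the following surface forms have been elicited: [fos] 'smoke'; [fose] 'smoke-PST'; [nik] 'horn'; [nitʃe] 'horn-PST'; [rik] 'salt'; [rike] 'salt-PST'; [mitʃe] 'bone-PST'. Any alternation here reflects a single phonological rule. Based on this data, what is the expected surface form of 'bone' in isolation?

[mik]

The root 'horn' surfaces as [nik] and [nitʃe], with a stem-final [k] ~ [tʃ] alternation.
But 'salt' keeps [k] in both environments ([rik], [rike]), so there is no rule changing /k/ to [tʃ] before the PST suffix.
The alternation reflects depalatalization: palato-alveolar /tʃ/ becomes [k] when no front vowel follows. /tʃ/ is underlying.
The one attested form of 'bone', [mitʃe], shows underlying /mitʃ/. Applying the same rule when no front vowel follows gives [mik].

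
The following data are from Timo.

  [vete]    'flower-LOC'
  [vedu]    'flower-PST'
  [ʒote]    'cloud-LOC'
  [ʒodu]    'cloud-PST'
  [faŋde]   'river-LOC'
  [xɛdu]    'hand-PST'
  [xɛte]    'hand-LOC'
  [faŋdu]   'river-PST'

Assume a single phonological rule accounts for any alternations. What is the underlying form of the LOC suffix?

The LOC suffix surfaces as [-de] and [-te], depending on the final segment of the stem.
By contrast the PST suffix keeps its initial [d] throughout — that segment must be underlying.
The LOC suffix is therefore /-te/ underlyingly, with post-nasal voicing: voiceless stops become voiced after a nasal.

/-te/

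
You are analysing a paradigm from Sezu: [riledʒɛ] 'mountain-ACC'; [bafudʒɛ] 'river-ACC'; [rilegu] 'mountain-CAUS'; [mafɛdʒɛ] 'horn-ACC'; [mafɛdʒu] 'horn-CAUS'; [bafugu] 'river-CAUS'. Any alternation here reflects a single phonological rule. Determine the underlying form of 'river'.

In [bafudʒɛ] and [bafugu] the final segment of 'river' alternates: [dʒ] ~ [g].
If /dʒ/ were underlying and a rule turned it into [g] before the CAUS suffix, 'horn' would also alternate; but it has [dʒ] in both [mafɛdʒɛ] and [mafɛdʒu].
The alternation reflects palatalization before a front vowel: /g/ becomes palato-alveolar [dʒ] before a front vowel. /g/ is underlying.

/bafug/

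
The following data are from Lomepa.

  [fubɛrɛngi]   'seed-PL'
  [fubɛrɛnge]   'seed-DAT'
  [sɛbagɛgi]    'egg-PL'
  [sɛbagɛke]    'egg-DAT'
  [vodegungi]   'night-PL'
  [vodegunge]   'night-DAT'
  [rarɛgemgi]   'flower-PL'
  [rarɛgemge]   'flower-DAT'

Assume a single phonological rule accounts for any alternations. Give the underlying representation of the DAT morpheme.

/-ke/

The DAT morpheme has two allomorphs, [-ge] and [-ke].
The PL suffix, which begins with [g], is invariant after every stem; so [g] is not altered by any rule here.
The DAT suffix is therefore /-ke/ underlyingly, with post-nasal voicing: voiceless stops become voiced after a nasal.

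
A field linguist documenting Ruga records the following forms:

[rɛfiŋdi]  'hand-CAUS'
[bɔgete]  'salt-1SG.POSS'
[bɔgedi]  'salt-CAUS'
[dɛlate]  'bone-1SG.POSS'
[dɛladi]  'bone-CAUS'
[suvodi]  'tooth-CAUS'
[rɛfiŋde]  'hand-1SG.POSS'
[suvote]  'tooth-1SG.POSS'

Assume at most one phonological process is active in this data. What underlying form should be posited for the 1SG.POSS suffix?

/-te/

The 1SG.POSS morpheme has two allomorphs, [-de] and [-te].
By contrast the CAUS suffix keeps its initial [d] throughout — that segment must be underlying.
The 1SG.POSS suffix is therefore /-te/ underlyingly, with post-nasal voicing: voiceless stops become voiced after a nasal.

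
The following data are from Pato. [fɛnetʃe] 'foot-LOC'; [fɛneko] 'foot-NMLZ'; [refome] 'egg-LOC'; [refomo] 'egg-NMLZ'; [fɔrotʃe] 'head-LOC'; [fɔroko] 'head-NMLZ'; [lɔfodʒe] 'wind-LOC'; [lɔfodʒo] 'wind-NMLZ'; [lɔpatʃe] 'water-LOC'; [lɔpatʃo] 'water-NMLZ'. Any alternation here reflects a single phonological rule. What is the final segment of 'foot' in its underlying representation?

The root 'foot' surfaces as [fɛnetʃe] and [fɛneko], with a stem-final [tʃ] ~ [k] alternation.
If /tʃ/ were underlying and a rule turned it into [k] before the NMLZ suffix, 'water' would also alternate; but it has [tʃ] in both [lɔpatʃe] and [lɔpatʃo].
So /k/ is underlying, and a rule of palatalization before a front vowel — /k/ becomes palato-alveolar [tʃ] before a front vowel — gives [tʃ].

/k/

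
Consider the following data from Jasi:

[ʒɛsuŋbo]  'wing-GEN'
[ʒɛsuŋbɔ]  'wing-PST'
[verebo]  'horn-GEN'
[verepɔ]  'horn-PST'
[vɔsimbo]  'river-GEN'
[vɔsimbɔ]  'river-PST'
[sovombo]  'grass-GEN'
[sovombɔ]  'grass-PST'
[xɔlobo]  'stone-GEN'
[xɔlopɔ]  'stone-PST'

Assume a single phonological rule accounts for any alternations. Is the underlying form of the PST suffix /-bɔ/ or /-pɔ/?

The PST morpheme has two allomorphs, [-bɔ] and [-pɔ].
By contrast the GEN suffix keeps its initial [b] throughout — that segment must be underlying.
The PST suffix is therefore /-pɔ/ underlyingly, with post-nasal voicing: voiceless stops become voiced after a nasal.

/-pɔ/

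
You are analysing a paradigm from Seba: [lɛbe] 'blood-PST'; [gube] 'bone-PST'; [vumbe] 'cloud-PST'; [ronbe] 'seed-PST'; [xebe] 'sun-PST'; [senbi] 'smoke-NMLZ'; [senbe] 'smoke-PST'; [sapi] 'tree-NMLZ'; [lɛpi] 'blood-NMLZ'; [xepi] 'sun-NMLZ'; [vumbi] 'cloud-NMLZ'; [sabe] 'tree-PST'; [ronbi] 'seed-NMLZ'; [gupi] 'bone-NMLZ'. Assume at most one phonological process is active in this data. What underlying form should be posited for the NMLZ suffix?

/-pi/

The NMLZ morpheme has two allomorphs, [-bi] and [-pi].
By contrast the PST suffix keeps its initial [b] throughout — that segment must be underlying.
The NMLZ suffix is therefore /-pi/ underlyingly, with post-nasal voicing: voiceless stops become voiced after a nasal.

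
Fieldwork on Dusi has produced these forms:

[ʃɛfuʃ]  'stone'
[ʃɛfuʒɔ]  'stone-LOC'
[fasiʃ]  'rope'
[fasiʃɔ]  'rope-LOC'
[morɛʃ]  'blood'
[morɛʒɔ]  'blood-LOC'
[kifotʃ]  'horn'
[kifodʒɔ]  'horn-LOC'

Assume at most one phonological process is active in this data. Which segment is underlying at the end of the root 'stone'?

The root 'stone' surfaces as [ʃɛfuʃ] and [ʃɛfuʒɔ], with a stem-final [ʃ] ~ [ʒ] alternation.
If /ʃ/ were underlying and a rule turned it into [ʒ] before the LOC suffix, 'rope' would also alternate; but it has [ʃ] in both [fasiʃ] and [fasiʃɔ].
Therefore /ʒ/ is basic and [ʃ] is derived by word-final obstruent devoicing (voiced obstruents become voiceless word-finally).

/ʒ/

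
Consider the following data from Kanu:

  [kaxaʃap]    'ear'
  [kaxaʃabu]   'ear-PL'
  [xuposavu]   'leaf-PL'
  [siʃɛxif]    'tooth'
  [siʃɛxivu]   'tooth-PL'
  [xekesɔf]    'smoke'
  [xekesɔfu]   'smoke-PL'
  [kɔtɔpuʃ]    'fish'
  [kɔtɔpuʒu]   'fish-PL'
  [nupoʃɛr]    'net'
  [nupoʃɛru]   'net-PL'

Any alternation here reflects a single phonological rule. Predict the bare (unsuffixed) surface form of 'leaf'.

The root 'tooth' surfaces as [siʃɛxif] and [siʃɛxivu], with a stem-final [f] ~ [v] alternation.
But 'smoke' keeps [f] in both environments ([xekesɔf], [xekesɔfu]), so there is no rule changing /f/ to [v] before the PL suffix.
The alternation reflects word-final obstruent devoicing: voiced obstruents become voiceless word-finally. /v/ is underlying.
From [xuposavu] the stem 'leaf' is /xuposav/; word-finally this yields [xuposaf].

[xuposaf]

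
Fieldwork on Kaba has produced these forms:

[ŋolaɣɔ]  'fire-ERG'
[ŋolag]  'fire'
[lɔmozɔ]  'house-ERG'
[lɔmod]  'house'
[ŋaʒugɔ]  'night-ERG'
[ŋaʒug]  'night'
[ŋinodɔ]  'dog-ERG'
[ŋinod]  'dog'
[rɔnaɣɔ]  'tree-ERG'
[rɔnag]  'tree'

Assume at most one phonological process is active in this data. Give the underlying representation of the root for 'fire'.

/ŋolaɣ/

The stem for 'fire' ends in [ɣ] in [ŋolaɣɔ] but [g] in [ŋolag].
Compare 'night', with invariant [g] in [ŋaʒugɔ] and [ŋaʒug]: an analysis with underlying /g/ and a rule producing [ɣ] before the ERG suffix would wrongly predict alternation here too.
Therefore /ɣ/ is basic and [g] is derived by word-final hardening (voiced fricatives become stops word-finally).
The underlying form of 'fire' is therefore /ŋolaɣ/.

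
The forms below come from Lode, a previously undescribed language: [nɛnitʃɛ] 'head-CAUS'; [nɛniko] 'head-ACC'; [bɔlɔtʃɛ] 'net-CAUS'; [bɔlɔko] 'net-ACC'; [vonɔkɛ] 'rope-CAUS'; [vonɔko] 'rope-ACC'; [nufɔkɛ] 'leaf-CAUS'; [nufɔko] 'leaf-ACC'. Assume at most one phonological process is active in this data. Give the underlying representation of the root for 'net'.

The stem for 'net' ends in [tʃ] in [bɔlɔtʃɛ] but [k] in [bɔlɔko].
If /k/ were underlying and a rule turned it into [tʃ] before the CAUS suffix, 'rope' would also alternate; but it has [k] in both [vonɔkɛ] and [vonɔko].
The underlying segment must be /tʃ/; palato-alveolar /tʃ/ becomes [k] when no front vowel follows, yielding [k] there.
Hence 'net' is /bɔlɔtʃ/ underlyingly.

/bɔlɔtʃ/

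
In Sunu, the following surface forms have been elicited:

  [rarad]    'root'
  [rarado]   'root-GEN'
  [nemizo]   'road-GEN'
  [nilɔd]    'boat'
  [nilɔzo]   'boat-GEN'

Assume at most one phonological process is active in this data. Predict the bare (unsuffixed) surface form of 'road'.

[nemid]

The root 'boat' surfaces as [nilɔd] and [nilɔzo], with a stem-final [d] ~ [z] alternation.
The stem 'root' ([rarad], [rarado]) shows [d] unchanged in both environments, so [d] cannot be basic with [z] derived before the GEN suffix.
The underlying segment must be /z/; voiced fricatives become stops word-finally, yielding [d] there.
From [nemizo] the stem 'road' is /nemiz/; word-finally this yields [nemid].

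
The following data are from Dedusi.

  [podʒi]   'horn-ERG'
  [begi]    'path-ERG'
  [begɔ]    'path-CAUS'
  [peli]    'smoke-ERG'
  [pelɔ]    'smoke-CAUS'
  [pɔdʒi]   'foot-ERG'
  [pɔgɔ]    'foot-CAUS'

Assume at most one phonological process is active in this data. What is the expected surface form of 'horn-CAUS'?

'foot' shows [dʒ] ~ [g] at the end of the stem ([pɔdʒi] vs [pɔgɔ]).
Compare 'path', with invariant [g] in [begi] and [begɔ]: an analysis with underlying /g/ and a rule producing [dʒ] before the ERG suffix would wrongly predict alternation here too.
The underlying segment must be /dʒ/; palato-alveolar /dʒ/ becomes [g] when no front vowel follows, yielding [g] there.
The one attested form of 'horn', [podʒi], shows underlying /podʒ/. Applying the same rule when no front vowel follows gives [pogɔ].

[pogɔ]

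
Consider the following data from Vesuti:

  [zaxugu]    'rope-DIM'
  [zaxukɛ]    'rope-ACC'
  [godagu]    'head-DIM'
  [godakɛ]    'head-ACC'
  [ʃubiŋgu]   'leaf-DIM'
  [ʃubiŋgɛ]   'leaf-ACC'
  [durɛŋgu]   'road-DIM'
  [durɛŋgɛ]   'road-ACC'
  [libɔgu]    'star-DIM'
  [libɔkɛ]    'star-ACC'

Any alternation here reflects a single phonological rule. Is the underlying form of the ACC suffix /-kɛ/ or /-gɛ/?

The ACC suffix surfaces as [-gɛ] and [-kɛ], depending on the final segment of the stem.
The DIM suffix, which begins with [g], is invariant after every stem; so [g] is not altered by any rule here.
So the underlying form is /-kɛ/, and voiceless stops become voiced after a nasal.

/-kɛ/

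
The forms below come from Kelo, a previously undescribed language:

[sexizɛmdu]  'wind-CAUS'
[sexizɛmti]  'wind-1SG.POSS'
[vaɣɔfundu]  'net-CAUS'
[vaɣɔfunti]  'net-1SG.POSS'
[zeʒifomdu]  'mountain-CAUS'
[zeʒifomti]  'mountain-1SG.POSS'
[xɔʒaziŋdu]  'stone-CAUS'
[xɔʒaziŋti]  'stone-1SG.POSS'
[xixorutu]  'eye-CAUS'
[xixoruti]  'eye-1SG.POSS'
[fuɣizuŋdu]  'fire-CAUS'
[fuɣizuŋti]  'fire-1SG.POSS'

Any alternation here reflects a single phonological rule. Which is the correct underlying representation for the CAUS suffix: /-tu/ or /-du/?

The CAUS suffix surfaces as [-du] and [-tu], depending on the final segment of the stem.
The 1SG.POSS suffix, which begins with [t], is invariant after every stem; so [t] is not altered by any rule here.
The CAUS suffix is therefore /-du/ underlyingly, with post-vocalic devoicing: voiced stops become voiceless after a vowel.

/-du/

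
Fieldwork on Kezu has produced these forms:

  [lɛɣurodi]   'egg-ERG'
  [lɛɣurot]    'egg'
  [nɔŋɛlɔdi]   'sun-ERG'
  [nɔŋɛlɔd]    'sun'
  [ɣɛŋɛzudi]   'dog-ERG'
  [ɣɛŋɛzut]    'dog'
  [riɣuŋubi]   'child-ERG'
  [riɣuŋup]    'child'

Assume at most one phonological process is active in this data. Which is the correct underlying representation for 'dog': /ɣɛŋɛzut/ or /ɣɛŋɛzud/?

/ɣɛŋɛzut/

The root 'dog' surfaces as [ɣɛŋɛzudi] and [ɣɛŋɛzut], with a stem-final [d] ~ [t] alternation.
If /d/ were underlying and a rule turned it into [t] in isolation, 'sun' would also alternate; but it has [d] in both [nɔŋɛlɔdi] and [nɔŋɛlɔd].
The alternation reflects intervocalic voicing: voiceless stops become voiced between vowels. /t/ is underlying.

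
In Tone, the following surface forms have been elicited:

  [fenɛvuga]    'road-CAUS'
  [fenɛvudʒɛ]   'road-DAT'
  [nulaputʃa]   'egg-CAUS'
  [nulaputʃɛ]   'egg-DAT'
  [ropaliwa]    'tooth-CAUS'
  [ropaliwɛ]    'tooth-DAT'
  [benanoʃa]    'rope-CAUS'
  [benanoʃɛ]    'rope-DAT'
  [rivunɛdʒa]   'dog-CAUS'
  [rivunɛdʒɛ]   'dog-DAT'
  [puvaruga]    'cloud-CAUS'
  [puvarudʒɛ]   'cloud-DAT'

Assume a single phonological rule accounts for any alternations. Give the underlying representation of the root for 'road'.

/fenɛvug/

In [fenɛvuga] and [fenɛvudʒɛ] the final segment of 'road' alternates: [g] ~ [dʒ].
The stem 'dog' ([rivunɛdʒa], [rivunɛdʒɛ]) shows [dʒ] unchanged in both environments, so [dʒ] cannot be basic with [g] derived before the CAUS suffix.
Therefore /g/ is basic and [dʒ] is derived by palatalization before a front vowel (/g/ becomes palato-alveolar [dʒ] before a front vowel).
Hence 'road' is /fenɛvug/ underlyingly.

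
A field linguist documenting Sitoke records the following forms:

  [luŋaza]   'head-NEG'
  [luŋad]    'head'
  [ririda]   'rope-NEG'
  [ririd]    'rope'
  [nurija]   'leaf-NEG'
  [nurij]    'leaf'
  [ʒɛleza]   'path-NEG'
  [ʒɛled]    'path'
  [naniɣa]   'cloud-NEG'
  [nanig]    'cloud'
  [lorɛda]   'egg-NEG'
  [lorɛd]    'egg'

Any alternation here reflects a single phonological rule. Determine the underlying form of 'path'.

/ʒɛlez/

The stem for 'path' ends in [z] in [ʒɛleza] but [d] in [ʒɛled].
But 'rope' keeps [d] in both environments ([ririda], [ririd]), so there is no rule changing /d/ to [z] before the NEG suffix.
The alternation reflects word-final hardening: voiced fricatives become stops word-finally. /z/ is underlying.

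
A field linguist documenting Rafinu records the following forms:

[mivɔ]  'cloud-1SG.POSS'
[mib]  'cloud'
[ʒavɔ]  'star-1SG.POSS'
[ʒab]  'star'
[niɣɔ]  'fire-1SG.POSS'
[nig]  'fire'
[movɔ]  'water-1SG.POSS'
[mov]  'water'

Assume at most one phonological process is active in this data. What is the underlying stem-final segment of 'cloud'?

/b/

'cloud' shows [v] ~ [b] at the end of the stem ([mivɔ] vs [mib]).
The stem 'water' ([movɔ], [mov]) shows [v] unchanged in both environments, so [v] cannot be basic with [b] derived in isolation.
The underlying segment must be /b/; voiced stops become fricatives between vowels, yielding [v] there.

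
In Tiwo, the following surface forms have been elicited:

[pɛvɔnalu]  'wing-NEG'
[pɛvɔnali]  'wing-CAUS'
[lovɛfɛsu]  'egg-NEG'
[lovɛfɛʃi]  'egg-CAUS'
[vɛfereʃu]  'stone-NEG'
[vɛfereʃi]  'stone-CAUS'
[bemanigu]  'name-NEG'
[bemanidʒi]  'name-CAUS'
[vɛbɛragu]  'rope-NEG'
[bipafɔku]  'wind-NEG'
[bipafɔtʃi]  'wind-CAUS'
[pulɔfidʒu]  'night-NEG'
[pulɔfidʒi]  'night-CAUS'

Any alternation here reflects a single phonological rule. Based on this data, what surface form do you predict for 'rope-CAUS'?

The stem for 'name' ends in [g] in [bemanigu] but [dʒ] in [bemanidʒi].
But 'night' keeps [dʒ] in both environments ([pulɔfidʒu], [pulɔfidʒi]), so there is no rule changing /dʒ/ to [g] before the NEG suffix.
The alternation reflects palatalization before a front vowel: /k/, /g/ and /s/ become palato-alveolar [tʃ], [dʒ] and [ʃ] before a front vowel. /g/ is underlying.
The one attested form of 'rope', [vɛbɛragu], shows underlying /vɛbɛrag/. Applying the same rule before a front vowel gives [vɛbɛradʒi].

[vɛbɛradʒi]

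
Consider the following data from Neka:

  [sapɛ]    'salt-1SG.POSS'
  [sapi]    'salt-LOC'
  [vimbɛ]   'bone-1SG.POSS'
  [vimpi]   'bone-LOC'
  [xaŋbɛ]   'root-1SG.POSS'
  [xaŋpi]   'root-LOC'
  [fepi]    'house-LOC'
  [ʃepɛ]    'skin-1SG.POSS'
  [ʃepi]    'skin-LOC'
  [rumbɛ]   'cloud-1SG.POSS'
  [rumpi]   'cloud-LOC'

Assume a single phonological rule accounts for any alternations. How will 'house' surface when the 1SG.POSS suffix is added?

The 1SG.POSS suffix surfaces as [-bɛ] and [-pɛ], depending on the final segment of the stem.
By contrast the LOC suffix keeps its initial [p] throughout — that segment must be underlying.
The 1SG.POSS suffix is therefore /-bɛ/ underlyingly, with post-vocalic devoicing: voiced stops become voiceless after a vowel.
After 'house', which ends in a vowel, the suffix surfaces as [-pɛ], giving [fepɛ].

[fepɛ]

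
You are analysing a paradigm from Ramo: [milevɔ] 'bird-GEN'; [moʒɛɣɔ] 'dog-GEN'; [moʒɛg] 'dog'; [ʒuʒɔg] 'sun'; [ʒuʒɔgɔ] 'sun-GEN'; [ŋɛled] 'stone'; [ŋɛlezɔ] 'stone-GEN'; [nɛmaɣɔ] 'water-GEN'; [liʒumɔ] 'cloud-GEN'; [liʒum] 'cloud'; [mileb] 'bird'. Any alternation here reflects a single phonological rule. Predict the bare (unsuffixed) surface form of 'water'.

[nɛmag]

The root 'dog' surfaces as [moʒɛg] and [moʒɛɣɔ], with a stem-final [g] ~ [ɣ] alternation.
The stem 'sun' ([ʒuʒɔg], [ʒuʒɔgɔ]) shows [g] unchanged in both environments, so [g] cannot be basic with [ɣ] derived before the GEN suffix.
Therefore /ɣ/ is basic and [g] is derived by word-final hardening (voiced fricatives become stops word-finally).
From [nɛmaɣɔ] the stem 'water' is /nɛmaɣ/; word-finally this yields [nɛmag].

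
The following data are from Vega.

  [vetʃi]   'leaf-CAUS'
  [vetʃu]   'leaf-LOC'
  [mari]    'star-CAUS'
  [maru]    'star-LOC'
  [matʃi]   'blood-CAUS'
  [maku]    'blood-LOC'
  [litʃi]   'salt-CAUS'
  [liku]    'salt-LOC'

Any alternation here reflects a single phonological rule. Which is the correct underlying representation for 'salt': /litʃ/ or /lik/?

In [litʃi] and [liku] the final segment of 'salt' alternates: [tʃ] ~ [k].
The stem 'leaf' ([vetʃi], [vetʃu]) shows [tʃ] unchanged in both environments, so [tʃ] cannot be basic with [k] derived before the LOC suffix.
The alternation reflects palatalization before a front vowel: /k/ becomes palato-alveolar [tʃ] before a front vowel. /k/ is underlying.

/lik/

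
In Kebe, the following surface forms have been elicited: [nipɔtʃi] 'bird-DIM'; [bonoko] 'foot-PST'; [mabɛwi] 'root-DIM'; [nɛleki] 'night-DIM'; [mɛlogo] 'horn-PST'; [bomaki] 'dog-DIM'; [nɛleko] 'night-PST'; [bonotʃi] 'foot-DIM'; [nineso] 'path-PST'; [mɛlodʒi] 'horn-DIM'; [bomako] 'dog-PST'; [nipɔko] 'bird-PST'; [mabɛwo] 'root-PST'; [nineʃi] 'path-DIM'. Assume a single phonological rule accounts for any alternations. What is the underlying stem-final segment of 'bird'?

The stem for 'bird' ends in [k] in [nipɔko] but [tʃ] in [nipɔtʃi].
If /k/ were underlying and a rule turned it into [tʃ] before the DIM suffix, 'dog' would also alternate; but it has [k] in both [bomako] and [bomaki].
Therefore /tʃ/ is basic and [k] is derived by depalatalization (palato-alveolar /tʃ/, /dʒ/ and /ʃ/ become [k], [g] and [s] when no front vowel follows).

/tʃ/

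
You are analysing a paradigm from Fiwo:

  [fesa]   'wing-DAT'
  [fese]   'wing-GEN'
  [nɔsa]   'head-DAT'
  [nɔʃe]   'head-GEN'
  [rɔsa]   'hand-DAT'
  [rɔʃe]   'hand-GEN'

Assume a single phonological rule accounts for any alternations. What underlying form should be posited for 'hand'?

/rɔʃ/

The root 'hand' surfaces as [rɔsa] and [rɔʃe], with a stem-final [s] ~ [ʃ] alternation.
Compare 'wing', with invariant [s] in [fesa] and [fese]: an analysis with underlying /s/ and a rule producing [ʃ] before the GEN suffix would wrongly predict alternation here too.
The alternation reflects depalatalization: palato-alveolar /ʃ/ becomes [s] when no front vowel follows. /ʃ/ is underlying.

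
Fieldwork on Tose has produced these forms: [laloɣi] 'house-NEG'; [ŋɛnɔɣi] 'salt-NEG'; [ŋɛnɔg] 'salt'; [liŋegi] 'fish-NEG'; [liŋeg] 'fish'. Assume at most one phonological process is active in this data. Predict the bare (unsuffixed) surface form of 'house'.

The root 'salt' surfaces as [ŋɛnɔɣi] and [ŋɛnɔg], with a stem-final [ɣ] ~ [g] alternation.
But 'fish' keeps [g] in both environments ([liŋegi], [liŋeg]), so there is no rule changing /g/ to [ɣ] before the NEG suffix.
The underlying segment must be /ɣ/; voiced fricatives become stops word-finally, yielding [g] there.
The one attested form of 'house', [laloɣi], shows underlying /laloɣ/. Applying the same rule word-finally gives [lalog].

[lalog]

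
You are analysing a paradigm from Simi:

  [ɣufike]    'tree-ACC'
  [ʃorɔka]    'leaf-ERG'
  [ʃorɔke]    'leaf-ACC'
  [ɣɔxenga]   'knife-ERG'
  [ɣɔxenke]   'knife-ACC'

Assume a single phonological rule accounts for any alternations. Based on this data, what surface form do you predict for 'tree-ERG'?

The ERG morpheme has two allomorphs, [-ga] and [-ka].
By contrast the ACC suffix keeps its initial [k] throughout — that segment must be underlying.
So the underlying form is /-ga/, and voiced stops become voiceless after a vowel.
After 'tree', which ends in a vowel, the suffix surfaces as [-ka], giving [ɣufika].

[ɣufika]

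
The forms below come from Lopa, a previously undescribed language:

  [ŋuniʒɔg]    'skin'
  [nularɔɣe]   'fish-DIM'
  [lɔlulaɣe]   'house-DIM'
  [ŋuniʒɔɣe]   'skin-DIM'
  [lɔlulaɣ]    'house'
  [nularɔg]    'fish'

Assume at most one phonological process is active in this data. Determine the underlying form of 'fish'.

The stem for 'fish' ends in [ɣ] in [nularɔɣe] but [g] in [nularɔg].
The stem 'house' ([lɔlulaɣe], [lɔlulaɣ]) shows [ɣ] unchanged in both environments, so [ɣ] cannot be basic with [g] derived in isolation.
Therefore /g/ is basic and [ɣ] is derived by intervocalic spirantization (voiced stops become fricatives between vowels).
Hence 'fish' is /nularɔg/ underlyingly.

/nularɔg/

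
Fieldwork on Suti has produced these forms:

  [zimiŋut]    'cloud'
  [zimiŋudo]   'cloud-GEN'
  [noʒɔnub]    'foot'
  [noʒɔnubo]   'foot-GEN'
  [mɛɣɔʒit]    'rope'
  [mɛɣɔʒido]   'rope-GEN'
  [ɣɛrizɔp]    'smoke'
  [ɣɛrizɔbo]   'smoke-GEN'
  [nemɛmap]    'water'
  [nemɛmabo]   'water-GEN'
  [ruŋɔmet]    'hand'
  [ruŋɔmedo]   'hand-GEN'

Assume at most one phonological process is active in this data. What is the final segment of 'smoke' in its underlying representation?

/p/

'smoke' shows [p] ~ [b] at the end of the stem ([ɣɛrizɔp] vs [ɣɛrizɔbo]).
Compare 'foot', with invariant [b] in [noʒɔnub] and [noʒɔnubo]: an analysis with underlying /b/ and a rule producing [p] in isolation would wrongly predict alternation here too.
So /p/ is underlying, and a rule of intervocalic voicing — voiceless stops become voiced between vowels — gives [b].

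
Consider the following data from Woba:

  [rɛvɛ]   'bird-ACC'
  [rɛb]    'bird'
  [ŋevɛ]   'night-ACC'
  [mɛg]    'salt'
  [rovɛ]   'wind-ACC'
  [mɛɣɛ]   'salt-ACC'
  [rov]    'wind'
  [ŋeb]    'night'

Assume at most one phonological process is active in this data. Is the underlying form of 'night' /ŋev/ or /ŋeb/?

/ŋeb/

The stem for 'night' ends in [v] in [ŋevɛ] but [b] in [ŋeb].
If /v/ were underlying and a rule turned it into [b] in isolation, 'wind' would also alternate; but it has [v] in both [rovɛ] and [rov].
Therefore /b/ is basic and [v] is derived by intervocalic spirantization (voiced stops become fricatives between vowels).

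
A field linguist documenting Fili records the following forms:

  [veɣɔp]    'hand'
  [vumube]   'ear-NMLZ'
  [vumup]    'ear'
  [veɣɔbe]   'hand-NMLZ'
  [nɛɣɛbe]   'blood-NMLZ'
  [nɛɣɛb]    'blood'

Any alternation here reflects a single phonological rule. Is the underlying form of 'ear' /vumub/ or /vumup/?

/vumup/

'ear' shows [p] ~ [b] at the end of the stem ([vumup] vs [vumube]).
Compare 'blood', with invariant [b] in [nɛɣɛb] and [nɛɣɛbe]: an analysis with underlying /b/ and a rule producing [p] in isolation would wrongly predict alternation here too.
The underlying segment must be /p/; voiceless stops become voiced between vowels, yielding [b] there.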